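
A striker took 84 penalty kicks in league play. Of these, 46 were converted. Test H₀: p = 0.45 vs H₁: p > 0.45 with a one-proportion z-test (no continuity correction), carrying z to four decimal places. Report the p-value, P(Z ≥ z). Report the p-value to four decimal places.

p-value = 0.0361

Sample proportion p̂ = 46/84 = 0.54762.
SE₀ = √(0.45·0.55/84) = 0.054281.
z = (p̂ − p₀)/SE = (46/84 − 0.45)/0.054281 ≈ 1.7984.
From the standard normal, P(Z ≥ z) = 0.0361.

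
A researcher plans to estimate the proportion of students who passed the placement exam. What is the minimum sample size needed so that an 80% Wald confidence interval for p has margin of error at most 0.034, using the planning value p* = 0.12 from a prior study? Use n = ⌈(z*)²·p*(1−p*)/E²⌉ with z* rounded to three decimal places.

For 80% confidence, z* = 1.282.
p*(1−p*) = 0.12·0.88 = 0.1056.
(z*)²·p*(1−p*)/E² = 1.643524·0.1056/0.001156 = 150.135.
⌈150.135⌉ = 151.

n = 151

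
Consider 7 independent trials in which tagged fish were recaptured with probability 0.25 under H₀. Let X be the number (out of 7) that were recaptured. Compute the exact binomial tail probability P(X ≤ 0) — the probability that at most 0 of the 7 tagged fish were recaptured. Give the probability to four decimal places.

X is binomial with n = 7 and p = 0.25.
P(X ≤ 0) = C(7,0)·0.25^0·0.75^7.
= 0.133484 = 0.1335.

P = 0.1335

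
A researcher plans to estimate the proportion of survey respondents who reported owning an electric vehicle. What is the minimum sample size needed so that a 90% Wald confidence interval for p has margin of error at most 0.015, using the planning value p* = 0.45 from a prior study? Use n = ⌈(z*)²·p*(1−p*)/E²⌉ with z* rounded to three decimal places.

z* = 1.645 at the 90% level.
p*(1−p*) = 0.2475.
Required n before rounding: 2.706025 × 0.2475 / 0.015² = 2976.628.
⌈2976.628⌉ = 2977.

n = 2977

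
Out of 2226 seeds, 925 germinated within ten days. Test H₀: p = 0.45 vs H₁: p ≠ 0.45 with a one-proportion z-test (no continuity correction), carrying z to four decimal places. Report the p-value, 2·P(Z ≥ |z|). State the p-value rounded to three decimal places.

p-value = 0.001

p̂ = 925/2226 = 0.41554.
Under H₀, SE = √(p₀(1−p₀)/n) = √(0.45·0.55/2226) = √0.000111186 = 0.010544.
Test statistic (full precision, shown to 4 dp): z = (925/2226 − 0.45)/SE₀ ≈ -3.2677.
p-value = 2·P(Z ≥ |z|) with z = -3.2677 → 0.001.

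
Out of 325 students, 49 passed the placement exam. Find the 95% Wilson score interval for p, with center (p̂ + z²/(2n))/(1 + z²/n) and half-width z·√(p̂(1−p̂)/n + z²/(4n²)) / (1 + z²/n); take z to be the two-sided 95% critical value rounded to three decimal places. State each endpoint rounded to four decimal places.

(0.1160, 0.1937)

p̂ = 49/325 = 0.15077; z = 1.960, so z² = 3.841600.
1 + z²/n = 1.011820.
Adjusted center: (0.15077 + z²/(2n))/1.011820 = 0.15485.
Radicand: p̂(1−p̂)/n + z²/(4n²) = 0.000393963 + 0.000009093 = 0.000403056.
Half-width = z·√(radicand)/denom = 1.960·0.020076/1.011820 = 0.03889.
So the interval runs from 0.1160 to 0.1937.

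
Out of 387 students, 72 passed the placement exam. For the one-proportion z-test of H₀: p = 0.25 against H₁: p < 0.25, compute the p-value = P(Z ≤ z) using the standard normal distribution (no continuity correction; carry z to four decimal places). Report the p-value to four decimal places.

p-value = 0.0018

p̂ = 72/387 = 0.18605.
Null standard error: √(0.25·0.75/387) = √0.000484496 = 0.022011.
z = (p̂ − p₀)/SE = (72/387 − 0.25)/0.022011 ≈ -2.9055.
From the standard normal, P(Z ≤ z) = 0.0018.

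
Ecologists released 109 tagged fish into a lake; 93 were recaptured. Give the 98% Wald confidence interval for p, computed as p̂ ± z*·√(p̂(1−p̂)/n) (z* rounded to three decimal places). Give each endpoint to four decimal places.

(0.7744, 0.9321)

With x = 93 successes in n = 109, p̂ = 0.85321.
SE = √(p̂(1−p̂)/n) = √(0.125242/109) = 0.033897.
z* = 2.326 at the 98% level.
Margin = 2.326·0.033897 = 0.07884.
Interval: 0.85321 ± 0.07884 → (0.7744, 0.9321).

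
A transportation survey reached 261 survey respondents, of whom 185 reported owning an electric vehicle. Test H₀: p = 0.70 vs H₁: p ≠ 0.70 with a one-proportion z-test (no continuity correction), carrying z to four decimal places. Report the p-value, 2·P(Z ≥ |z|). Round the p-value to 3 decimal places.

With x = 185 successes in n = 261, p̂ = 0.70881.
Under H₀, SE = √(p₀(1−p₀)/n) = √(0.70·0.30/261) = √0.000804598 = 0.028365.
z = (p̂ − p₀)/SE = (185/261 − 0.70)/0.028365 ≈ 0.3107.
From the standard normal, 2·P(Z ≥ |z|) = 0.756.

p-value = 0.756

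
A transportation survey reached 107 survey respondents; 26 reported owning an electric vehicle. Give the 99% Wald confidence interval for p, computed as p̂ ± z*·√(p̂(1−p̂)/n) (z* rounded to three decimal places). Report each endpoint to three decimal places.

With x = 26 successes in n = 107, p̂ = 0.24299.
SE(p̂) = √(0.24299·0.75701/107) = 0.041462.
The 99% critical value is z* = 2.576.
Margin of error: 2.576 × 0.041462 = 0.10681.
Interval: 0.24299 ± 0.10681 → (0.136, 0.350).

(0.136, 0.350)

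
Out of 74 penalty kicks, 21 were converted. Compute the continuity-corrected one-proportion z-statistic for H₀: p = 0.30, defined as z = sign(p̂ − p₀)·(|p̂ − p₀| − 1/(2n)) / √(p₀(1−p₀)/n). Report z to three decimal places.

The sample proportion is 21/74 = 0.28378. p̂ − p₀ = -0.016216.
1/(2n) = 0.006757.
Corrected numerator: |-0.016216| − 0.006757 = 0.009459.
Null standard error: √(0.30·0.70/74) = √0.002837838 = 0.053271.
z = (−)0.009459/0.053271 = -0.178.

z = -0.178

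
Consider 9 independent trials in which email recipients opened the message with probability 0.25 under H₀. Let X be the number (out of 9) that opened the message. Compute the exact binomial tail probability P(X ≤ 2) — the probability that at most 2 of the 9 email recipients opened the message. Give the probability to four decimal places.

X is binomial with n = 9 and p = 0.25.
P(X ≤ 2) = C(9,0)·0.25^0·0.75^9 + C(9,1)·0.25^1·0.75^8 + C(9,2)·0.25^2·0.75^7.
= 0.075085 + 0.225254 + 0.300339 = 0.6007.

P = 0.6007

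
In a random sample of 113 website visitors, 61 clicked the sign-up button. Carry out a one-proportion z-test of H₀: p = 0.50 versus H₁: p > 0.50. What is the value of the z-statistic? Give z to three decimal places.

The sample proportion is 61/113 = 0.53982.
Under H₀, SE = √(p₀(1−p₀)/n) = √(0.50·0.50/113) = √0.002212389 = 0.047036.
Test statistic: z = 0.03982/0.047036 = 0.847.

z = 0.847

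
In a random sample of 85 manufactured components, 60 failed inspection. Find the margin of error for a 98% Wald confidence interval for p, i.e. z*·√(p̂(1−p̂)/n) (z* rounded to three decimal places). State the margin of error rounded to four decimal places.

p̂ = 60/85 = 0.70588.
SE = √(p̂(1−p̂)/n) = √(0.207612/85) = 0.049422.
z* = 2.326 at the 98% level.
Margin of error = z*·SE = 2.326 × 0.049422 = 0.1150.

ME = 0.1150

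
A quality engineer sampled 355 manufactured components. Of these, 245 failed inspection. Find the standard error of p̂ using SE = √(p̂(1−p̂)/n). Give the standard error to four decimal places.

SE = 0.0245

p̂ = 245/355 = 0.69014.
p̂(1−p̂) = 0.69014·0.30986 = 0.213847.
SE = √(0.213847/355) = 0.0245.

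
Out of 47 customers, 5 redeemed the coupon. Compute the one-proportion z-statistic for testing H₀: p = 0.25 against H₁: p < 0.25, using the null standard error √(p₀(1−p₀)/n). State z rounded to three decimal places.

Sample proportion p̂ = 5/47 = 0.10638.
SE₀ = √(0.25·0.75/47) = 0.063161.
z = (p̂ − p₀)/SE = (0.10638 − 0.25)/0.063161 = -2.274.

z = -2.274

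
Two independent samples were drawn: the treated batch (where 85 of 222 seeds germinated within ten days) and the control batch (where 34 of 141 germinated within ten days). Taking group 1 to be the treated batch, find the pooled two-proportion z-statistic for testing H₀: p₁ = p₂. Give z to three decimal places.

Sample proportions: p̂₁ = 85/222 = 0.38288 and p̂₂ = 34/141 = 0.24113.
Pooling: p̂ = 119/363 = 0.32782.
SE = √[p̂(1−p̂)(1/n₁+1/n₂)] = √[0.32782·0.67218·(1/222+1/141)] ≈ 0.050551.
z = (p̂₁ − p̂₂)/SE = (0.38288 − 0.24113)/0.050551 = 0.14175/0.050551 = 2.804.

z = 2.804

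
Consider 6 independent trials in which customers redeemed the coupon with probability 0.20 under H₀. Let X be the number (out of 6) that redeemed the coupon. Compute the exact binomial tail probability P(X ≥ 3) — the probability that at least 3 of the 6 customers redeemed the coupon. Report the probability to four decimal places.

P = 0.0989

X ~ Binomial(n=6, p=0.20).
P(X ≥ 3) = C(6,3)·0.20^3·0.80^3 + C(6,4)·0.20^4·0.80^2 + C(6,5)·0.20^5·0.80^1 + C(6,6)·0.20^6·0.80^0.
= 0.081920 + 0.015360 + 0.001536 + 0.000064 = 0.0989.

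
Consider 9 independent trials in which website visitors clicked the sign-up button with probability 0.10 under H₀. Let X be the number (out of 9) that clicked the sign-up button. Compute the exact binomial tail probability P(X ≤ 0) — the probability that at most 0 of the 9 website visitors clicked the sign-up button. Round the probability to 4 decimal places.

P = 0.3874

X ~ Binomial(n=9, p=0.10).
P(X ≤ 0) = C(9,0)·0.10^0·0.90^9.
= 0.387420 = 0.3874.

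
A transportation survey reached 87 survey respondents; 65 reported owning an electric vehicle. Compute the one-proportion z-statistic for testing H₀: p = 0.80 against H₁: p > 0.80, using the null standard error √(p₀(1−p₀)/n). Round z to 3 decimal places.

The sample proportion is 65/87 = 0.74713.
Under H₀, SE = √(p₀(1−p₀)/n) = √(0.80·0.20/87) = √0.001839080 = 0.042885.
Test statistic: z = -0.05287/0.042885 = -1.233.

z = -1.233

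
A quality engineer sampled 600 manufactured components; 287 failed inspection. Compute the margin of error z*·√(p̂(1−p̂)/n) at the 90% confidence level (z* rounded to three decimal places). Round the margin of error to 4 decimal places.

ME = 0.0335

p̂ = 287/600 = 0.47833.
SE(p̂) = √(0.47833·0.52167/600) = 0.020393.
z* = 1.645 at the 90% level.
ME = 1.645·0.020393 = 0.0335.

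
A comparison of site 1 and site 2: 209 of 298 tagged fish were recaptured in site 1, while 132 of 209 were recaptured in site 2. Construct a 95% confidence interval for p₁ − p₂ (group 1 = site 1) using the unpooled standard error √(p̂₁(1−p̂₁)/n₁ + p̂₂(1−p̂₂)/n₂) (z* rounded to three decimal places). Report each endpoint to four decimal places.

(-0.0138, 0.1533)

p̂₁ = 0.70134, p̂₂ = 0.63158, so the observed difference is 0.06976.
Unpooled SE = √(p̂₁(1−p̂₁)/n₁ + p̂₂(1−p̂₂)/n₂) = √(0.000702890 + 0.001113335) = 0.042617.
z* = 1.960 at the 95% level. Margin = 1.960·0.042617 = 0.08353.
Interval: 0.06976 ± 0.08353 → (-0.0138, 0.1533).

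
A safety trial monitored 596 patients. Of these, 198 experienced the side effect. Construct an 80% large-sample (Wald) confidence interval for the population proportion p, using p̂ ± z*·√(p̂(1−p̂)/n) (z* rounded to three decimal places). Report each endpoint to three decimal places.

The sample proportion is 198/596 = 0.33221.
SE = √(p̂(1−p̂)/n) = √(0.221848/596) = 0.019293.
The 80% critical value is z* = 1.282.
Margin of error: 1.282 × 0.019293 = 0.02473.
So the interval runs from 0.307 to 0.357.

(0.307, 0.357)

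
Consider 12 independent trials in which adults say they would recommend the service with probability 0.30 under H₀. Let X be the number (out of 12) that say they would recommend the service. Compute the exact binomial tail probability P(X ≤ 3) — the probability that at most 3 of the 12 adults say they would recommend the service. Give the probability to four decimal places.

X ~ Binomial(n=12, p=0.30).
P(X ≤ 3) = C(12,0)·0.30^0·0.70^12 + C(12,1)·0.30^1·0.70^11 + C(12,2)·0.30^2·0.70^10 + C(12,3)·0.30^3·0.70^9.
= 0.013841 + 0.071184 + 0.167790 + 0.239700 = 0.4925.

P = 0.4925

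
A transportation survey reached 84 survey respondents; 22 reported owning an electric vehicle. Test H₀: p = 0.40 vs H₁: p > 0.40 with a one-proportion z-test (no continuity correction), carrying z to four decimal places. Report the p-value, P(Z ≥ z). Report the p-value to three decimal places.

p-value = 0.995

p̂ = 22/84 = 0.26190.
Under H₀, SE = √(p₀(1−p₀)/n) = √(0.40·0.60/84) = √0.002857143 = 0.053452.
z = (p̂ − p₀)/SE = (22/84 − 0.40)/0.053452 ≈ -2.5835.
From the standard normal, P(Z ≥ z) = 0.995.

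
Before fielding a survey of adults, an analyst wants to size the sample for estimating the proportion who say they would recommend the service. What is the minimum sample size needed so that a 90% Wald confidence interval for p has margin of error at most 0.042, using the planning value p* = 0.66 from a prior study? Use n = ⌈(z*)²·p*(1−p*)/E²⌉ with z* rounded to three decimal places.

n = 345

z* = 1.645 at the 90% level.
p*(1−p*) = 0.2244.
Required n before rounding: 2.706025 × 0.2244 / 0.042² = 344.236.
Rounding up, n = 345.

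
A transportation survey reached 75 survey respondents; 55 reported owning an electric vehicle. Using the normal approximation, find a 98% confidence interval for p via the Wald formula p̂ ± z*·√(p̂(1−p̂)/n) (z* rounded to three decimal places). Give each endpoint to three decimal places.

(0.615, 0.852)

The sample proportion is 55/75 = 0.73333.
SE(p̂) = √(0.73333·0.26667/75) = 0.051063.
z* = 2.326 at the 98% level.
Margin = 2.326·0.051063 = 0.11877.
So the interval runs from 0.615 to 0.852.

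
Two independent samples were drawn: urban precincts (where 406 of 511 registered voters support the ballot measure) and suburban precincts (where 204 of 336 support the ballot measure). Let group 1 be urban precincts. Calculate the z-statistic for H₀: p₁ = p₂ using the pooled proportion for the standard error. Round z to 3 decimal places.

p̂₁ = 406/511 = 0.79452, p̂₂ = 204/336 = 0.60714.
Pooling: p̂ = 610/847 = 0.72019.
SE = √[p̂(1−p̂)(1/n₁+1/n₂)] = √[0.72019·0.27981·(1/511+1/336)] ≈ 0.031530.
z = 0.18738/0.031530 = 5.943.

z = 5.943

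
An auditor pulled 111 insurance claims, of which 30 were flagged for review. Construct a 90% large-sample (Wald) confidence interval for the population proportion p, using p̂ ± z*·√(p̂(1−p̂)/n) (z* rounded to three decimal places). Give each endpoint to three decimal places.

(0.201, 0.340)

Sample proportion p̂ = 30/111 = 0.27027.
SE = √(p̂(1−p̂)/n) = √(0.197224/111) = 0.042152.
z* = 1.645 at the 90% level.
Margin = 1.645·0.042152 = 0.06934.
So the interval runs from 0.201 to 0.340.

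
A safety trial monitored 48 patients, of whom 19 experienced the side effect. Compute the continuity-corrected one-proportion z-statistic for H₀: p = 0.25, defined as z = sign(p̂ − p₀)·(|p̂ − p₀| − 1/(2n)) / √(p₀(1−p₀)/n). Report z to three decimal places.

z = 2.167

Sample proportion p̂ = 19/48 = 0.39583. p̂ − p₀ = 0.145833.
Continuity correction 1/(2n) = 1/96 = 0.010417.
Corrected numerator: |0.145833| − 0.010417 = 0.135416.
SE₀ = √(0.25·0.75/48) = 0.062500.
z = +0.135416/0.062500 = 2.167.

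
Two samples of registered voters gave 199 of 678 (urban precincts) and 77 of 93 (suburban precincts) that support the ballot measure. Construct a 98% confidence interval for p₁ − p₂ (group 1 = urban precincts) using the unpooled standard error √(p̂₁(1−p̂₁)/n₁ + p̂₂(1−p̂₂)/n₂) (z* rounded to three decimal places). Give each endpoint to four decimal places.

(-0.6342, -0.4347)

p̂₁ = 199/678 = 0.29351, p̂₂ = 77/93 = 0.82796; p̂₁ − p̂₂ = -0.53445.
SE = √(0.000305844 + 0.001531658) = √0.001837502 = 0.042866.
z* = 2.326 at the 98% level. Margin of error = 0.09971.
CI: -0.53445 ± 0.09971 = (-0.6342, -0.4347).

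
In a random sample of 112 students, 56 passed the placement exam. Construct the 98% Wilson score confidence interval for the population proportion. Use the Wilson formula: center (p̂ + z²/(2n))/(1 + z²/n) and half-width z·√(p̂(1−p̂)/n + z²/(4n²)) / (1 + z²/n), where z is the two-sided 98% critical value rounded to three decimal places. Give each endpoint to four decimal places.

Here p̂ = 56/112 = 0.50000 and z = 2.326 (z² = 5.410276).
Denominator 1 + z²/n = 1 + 5.410276/112 = 1.048306.
Center = (0.50000 + 0.024153)/1.048306 = 0.50000.
Radicand: p̂(1−p̂)/n + z²/(4n²) = 0.002232143 + 0.000107826 = 0.002339969.
Half-width = 2.326·√0.002339969/1.048306 = 0.10733.
So the interval runs from 0.3927 to 0.6073.

(0.3927, 0.6073)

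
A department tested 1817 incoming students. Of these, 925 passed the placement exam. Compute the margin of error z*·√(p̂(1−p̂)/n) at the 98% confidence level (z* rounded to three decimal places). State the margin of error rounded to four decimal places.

Sample proportion p̂ = 925/1817 = 0.50908.
SE = √(p̂(1−p̂)/n) = √(0.249918/1817) = 0.011728.
The 98% critical value is z* = 2.326.
So ME = 0.0273.

ME = 0.0273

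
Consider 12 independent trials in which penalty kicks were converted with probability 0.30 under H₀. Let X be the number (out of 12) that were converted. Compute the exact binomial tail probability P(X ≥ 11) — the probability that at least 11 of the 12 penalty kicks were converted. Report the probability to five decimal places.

P = 0.00002

X is binomial with n = 12 and p = 0.30.
P(X ≥ 11) = C(12,11)·0.30^11·0.70^1 + C(12,12)·0.30^12·0.70^0.
= 0.000015 + 0.000001 = 0.00002.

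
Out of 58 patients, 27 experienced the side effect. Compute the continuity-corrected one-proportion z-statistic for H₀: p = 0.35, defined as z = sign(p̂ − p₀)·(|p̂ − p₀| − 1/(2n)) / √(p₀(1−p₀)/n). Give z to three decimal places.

With x = 27 successes in n = 58, p̂ = 0.46552. p̂ − p₀ = 0.115517.
Continuity correction 1/(2n) = 1/116 = 0.008621.
Corrected numerator: |0.115517| − 0.008621 = 0.106896.
Null standard error: √(0.35·0.65/58) = √0.003922414 = 0.062629.
z = (+)0.106896/0.062629 = 1.707.

z = 1.707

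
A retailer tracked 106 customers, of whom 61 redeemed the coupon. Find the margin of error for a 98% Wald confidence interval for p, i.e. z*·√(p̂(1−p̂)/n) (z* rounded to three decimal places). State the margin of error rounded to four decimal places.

ME = 0.1117

With x = 61 successes in n = 106, p̂ = 0.57547.
SE(p̂) = √(0.57547·0.42453/106) = 0.048008.
z* = 2.326 at the 98% level.
So ME = 0.1117.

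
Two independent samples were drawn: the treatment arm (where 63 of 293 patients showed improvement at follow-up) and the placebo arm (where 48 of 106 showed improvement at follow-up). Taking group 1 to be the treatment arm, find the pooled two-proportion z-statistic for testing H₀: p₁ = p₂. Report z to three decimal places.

Sample proportions: p̂₁ = 63/293 = 0.21502 and p̂₂ = 48/106 = 0.45283.
Pooling: p̂ = 111/399 = 0.27820.
Pooled SE = √[0.2008028·0.01284693] ≈ 0.050791.
z = (p̂₁ − p̂₂)/SE = (0.21502 − 0.45283)/0.050791 = -0.23781/0.050791 = -4.682.

z = -4.682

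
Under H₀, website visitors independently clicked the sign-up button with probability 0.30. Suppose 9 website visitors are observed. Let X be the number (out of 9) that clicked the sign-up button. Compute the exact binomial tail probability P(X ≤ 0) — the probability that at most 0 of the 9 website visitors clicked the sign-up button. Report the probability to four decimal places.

X is binomial with n = 9 and p = 0.30.
P(X ≤ 0) = C(9,0)·0.30^0·0.70^9.
= 0.040354 = 0.0404.

P = 0.0404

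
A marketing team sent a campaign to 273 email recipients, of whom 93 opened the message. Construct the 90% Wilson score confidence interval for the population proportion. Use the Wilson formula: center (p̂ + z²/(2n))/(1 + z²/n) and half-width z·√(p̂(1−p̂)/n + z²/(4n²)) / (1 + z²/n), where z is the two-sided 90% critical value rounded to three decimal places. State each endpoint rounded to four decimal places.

p̂ = 93/273 = 0.34066; z = 1.645, so z² = 2.706025.
1 + z²/n = 1.009912.
Center = (0.34066 + 0.004956)/1.009912 = 0.34222.
Radicand: p̂(1−p̂)/n + z²/(4n²) = 0.000822749 + 0.000009077 = 0.000831826.
Half-width = 1.645·√0.000831826/1.009912 = 0.04698.
Interval: 0.34222 ± 0.04698 → (0.2952, 0.3892).

(0.2952, 0.3892)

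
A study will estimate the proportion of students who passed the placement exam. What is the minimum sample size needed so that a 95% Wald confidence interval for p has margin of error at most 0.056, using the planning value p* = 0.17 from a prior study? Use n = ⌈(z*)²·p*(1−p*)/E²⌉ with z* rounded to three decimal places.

n = 173

The 95% critical value is z* = 1.960.
p*(1−p*) = 0.1411.
(z*)²·p*(1−p*)/E² = 3.841600·0.1411/0.003136 = 172.847.
⌈172.847⌉ = 173.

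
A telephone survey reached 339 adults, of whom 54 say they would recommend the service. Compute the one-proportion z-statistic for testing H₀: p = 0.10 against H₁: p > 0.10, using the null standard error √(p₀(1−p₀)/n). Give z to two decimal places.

z = 3.64

p̂ = 54/339 = 0.15929.
Under H₀, SE = √(p₀(1−p₀)/n) = √(0.10·0.90/339) = √0.000265487 = 0.016294.
Test statistic: z = 0.05929/0.016294 = 3.64.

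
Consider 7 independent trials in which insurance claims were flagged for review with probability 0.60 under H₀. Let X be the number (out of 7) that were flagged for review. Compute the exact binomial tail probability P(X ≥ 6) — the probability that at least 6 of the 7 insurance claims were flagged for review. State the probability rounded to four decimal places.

P = 0.1586

X ~ Binomial(n=7, p=0.60).
P(X ≥ 6) = C(7,6)·0.60^6·0.40^1 + C(7,7)·0.60^7·0.40^0.
= 0.130637 + 0.027994 = 0.1586.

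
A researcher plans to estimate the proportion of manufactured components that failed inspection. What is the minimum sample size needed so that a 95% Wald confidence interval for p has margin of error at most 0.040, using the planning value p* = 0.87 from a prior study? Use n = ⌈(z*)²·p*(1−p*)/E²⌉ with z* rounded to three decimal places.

n = 272

For 95% confidence, z* = 1.960.
p*(1−p*) = 0.1131.
Required n before rounding: 3.841600 × 0.1131 / 0.040² = 271.553.
⌈271.553⌉ = 272.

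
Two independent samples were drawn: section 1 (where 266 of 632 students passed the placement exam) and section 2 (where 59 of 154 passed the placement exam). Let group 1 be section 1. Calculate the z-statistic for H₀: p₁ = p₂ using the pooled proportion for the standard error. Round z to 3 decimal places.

z = 0.853

Sample proportions: p̂₁ = 266/632 = 0.42089 and p̂₂ = 59/154 = 0.38312.
Pooled p̂ = (266+59)/(632+154) = 325/786 = 0.41349.
SE = √[p̂(1−p̂)(1/n₁+1/n₂)] = √[0.41349·0.58651·(1/632+1/154)] ≈ 0.044255.
z = (p̂₁ − p̂₂)/SE = (0.42089 − 0.38312)/0.044255 = 0.03777/0.044255 = 0.853.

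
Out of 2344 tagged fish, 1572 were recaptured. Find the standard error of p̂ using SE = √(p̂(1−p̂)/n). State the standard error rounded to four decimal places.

Sample proportion p̂ = 1572/2344 = 0.67065.
p̂(1−p̂) = 0.220879.
Dividing by n and taking the root: √0.000094232 = 0.0097.

SE = 0.0097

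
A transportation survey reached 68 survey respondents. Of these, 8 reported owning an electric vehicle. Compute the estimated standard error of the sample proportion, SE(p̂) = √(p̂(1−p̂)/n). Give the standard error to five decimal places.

With x = 8 successes in n = 68, p̂ = 0.11765.
p̂(1−p̂) = 0.11765·0.88235 = 0.103808.
Dividing by n and taking the root: √0.001526588 = 0.03907.

SE = 0.03907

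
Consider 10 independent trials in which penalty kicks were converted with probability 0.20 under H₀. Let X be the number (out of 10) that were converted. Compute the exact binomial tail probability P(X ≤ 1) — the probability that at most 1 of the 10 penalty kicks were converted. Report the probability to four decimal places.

P = 0.3758

X is binomial with n = 10 and p = 0.20.
P(X ≤ 1) = C(10,0)·0.20^0·0.80^10 + C(10,1)·0.20^1·0.80^9.
= 0.107374 + 0.268435 = 0.3758.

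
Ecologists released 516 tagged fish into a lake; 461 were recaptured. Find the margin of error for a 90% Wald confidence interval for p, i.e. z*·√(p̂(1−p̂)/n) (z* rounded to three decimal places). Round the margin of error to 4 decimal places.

ME = 0.0223

With x = 461 successes in n = 516, p̂ = 0.89341.
Standard error of p̂: √(0.095228/516) = √0.000184550 = 0.013585.
z* = 1.645 at the 90% level.
ME = 1.645·0.013585 = 0.0223.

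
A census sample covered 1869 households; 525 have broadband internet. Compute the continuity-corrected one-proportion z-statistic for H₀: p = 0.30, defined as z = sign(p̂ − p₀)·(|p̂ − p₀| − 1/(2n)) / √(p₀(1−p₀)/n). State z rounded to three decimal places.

Sample proportion p̂ = 525/1869 = 0.28090. p̂ − p₀ = -0.019101.
Continuity correction 1/(2n) = 1/3738 = 0.000268.
Corrected numerator: |-0.019101| − 0.000268 = 0.018833.
Null standard error: √(0.30·0.70/1869) = √0.000112360 = 0.010600.
z = −0.018833/0.010600 = -1.777.

z = -1.777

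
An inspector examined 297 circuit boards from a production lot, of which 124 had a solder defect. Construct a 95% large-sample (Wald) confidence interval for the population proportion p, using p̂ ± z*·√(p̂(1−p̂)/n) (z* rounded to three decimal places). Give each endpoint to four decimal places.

(0.3614, 0.4736)

p̂ = 124/297 = 0.41751.
Standard error of p̂: √(0.243195/297) = √0.000818839 = 0.028615.
For 95% confidence, z* = 1.960.
Margin = 1.960·0.028615 = 0.05609.
CI: 0.41751 ± 0.05609 = (0.3614, 0.4736).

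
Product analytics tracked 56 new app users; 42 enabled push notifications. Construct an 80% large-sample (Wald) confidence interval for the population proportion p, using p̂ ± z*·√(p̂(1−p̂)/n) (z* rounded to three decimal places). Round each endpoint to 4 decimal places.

(0.6758, 0.8242)

Sample proportion p̂ = 42/56 = 0.75000.
SE = √(p̂(1−p̂)/n) = √(0.187500/56) = 0.057864.
z* = 1.282 at the 80% level.
Margin = 1.282·0.057864 = 0.07418.
So the interval runs from 0.6758 to 0.8242.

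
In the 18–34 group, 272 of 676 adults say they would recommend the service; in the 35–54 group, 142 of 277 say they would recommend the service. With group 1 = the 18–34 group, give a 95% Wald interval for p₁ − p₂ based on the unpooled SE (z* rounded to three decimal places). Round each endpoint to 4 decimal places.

p̂₁ = 0.40237, p̂₂ = 0.51264, so the observed difference is -0.11027.
Unpooled SE = √(p̂₁(1−p̂₁)/n₁ + p̂₂(1−p̂₂)/n₂) = √(0.000355722 + 0.000901951) = 0.035464.
For 95% confidence, z* = 1.960. Margin = 1.960·0.035464 = 0.06951.
CI: -0.11027 ± 0.06951 = (-0.1798, -0.0408).

(-0.1798, -0.0408)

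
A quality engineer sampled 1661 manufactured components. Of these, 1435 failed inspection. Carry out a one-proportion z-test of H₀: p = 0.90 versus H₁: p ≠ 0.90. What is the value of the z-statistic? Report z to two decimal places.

z = -4.90

p̂ = 1435/1661 = 0.86394.
Under H₀, SE = √(p₀(1−p₀)/n) = √(0.90·0.10/1661) = √0.000054184 = 0.007361.
z = (0.86394 − 0.90)/0.007361 = -0.03606/0.007361 = -4.90.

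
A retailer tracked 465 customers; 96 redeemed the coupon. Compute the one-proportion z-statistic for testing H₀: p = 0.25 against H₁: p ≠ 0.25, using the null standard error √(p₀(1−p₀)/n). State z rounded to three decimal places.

Sample proportion p̂ = 96/465 = 0.20645.
SE₀ = √(0.25·0.75/465) = 0.020080.
Test statistic: z = -0.04355/0.020080 = -2.169.

z = -2.169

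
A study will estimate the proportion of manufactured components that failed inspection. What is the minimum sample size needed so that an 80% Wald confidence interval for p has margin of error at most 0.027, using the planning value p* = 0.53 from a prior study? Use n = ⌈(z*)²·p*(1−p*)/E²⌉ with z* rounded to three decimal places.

The 80% critical value is z* = 1.282.
p*(1−p*) = 0.2491.
Required n before rounding: 1.643524 × 0.2491 / 0.027² = 561.594.
Rounding up, n = 562.

n = 562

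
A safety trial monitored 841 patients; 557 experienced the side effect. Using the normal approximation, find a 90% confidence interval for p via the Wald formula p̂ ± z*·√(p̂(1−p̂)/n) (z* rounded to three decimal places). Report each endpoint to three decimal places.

Sample proportion p̂ = 557/841 = 0.66231.
SE(p̂) = √(0.66231·0.33769/841) = 0.016308.
z* = 1.645 at the 90% level.
Margin of error: 1.645 × 0.016308 = 0.02683.
So the interval runs from 0.635 to 0.689.

(0.635, 0.689)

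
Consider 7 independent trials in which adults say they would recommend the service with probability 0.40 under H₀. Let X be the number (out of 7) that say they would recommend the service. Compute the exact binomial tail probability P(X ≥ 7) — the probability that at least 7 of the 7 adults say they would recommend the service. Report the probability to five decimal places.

P = 0.00164

X is binomial with n = 7 and p = 0.40.
P(X ≥ 7) = C(7,7)·0.40^7·0.60^0.
= 0.001638 = 0.00164.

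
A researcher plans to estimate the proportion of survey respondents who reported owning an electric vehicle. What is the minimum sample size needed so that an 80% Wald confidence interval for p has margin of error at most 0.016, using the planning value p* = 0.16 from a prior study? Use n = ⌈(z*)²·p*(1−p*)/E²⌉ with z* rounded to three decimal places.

n = 863

z* = 1.282 at the 80% level.
p*(1−p*) = 0.1344.
(z*)²·p*(1−p*)/E² = 1.643524·0.1344/0.000256 = 862.850.
Rounding up, n = 863.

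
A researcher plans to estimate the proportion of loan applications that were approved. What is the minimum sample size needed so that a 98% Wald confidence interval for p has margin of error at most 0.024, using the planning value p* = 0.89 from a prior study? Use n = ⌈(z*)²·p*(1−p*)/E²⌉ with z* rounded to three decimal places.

z* = 2.326 at the 98% level.
p*(1−p*) = 0.0979.
(z*)²·p*(1−p*)/E² = 5.410276·0.0979/0.000576 = 919.559.
Rounding up, n = 920.

n = 920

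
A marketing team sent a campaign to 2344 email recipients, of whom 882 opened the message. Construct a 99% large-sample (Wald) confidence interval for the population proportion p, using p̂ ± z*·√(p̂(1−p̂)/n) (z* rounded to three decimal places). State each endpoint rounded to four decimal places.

Sample proportion p̂ = 882/2344 = 0.37628.
SE = √(p̂(1−p̂)/n) = √(0.234693/2344) = 0.010006.
z* = 2.576 at the 99% level.
Margin of error: 2.576 × 0.010006 = 0.02578.
Interval: 0.37628 ± 0.02578 → (0.3505, 0.4021).

(0.3505, 0.4021)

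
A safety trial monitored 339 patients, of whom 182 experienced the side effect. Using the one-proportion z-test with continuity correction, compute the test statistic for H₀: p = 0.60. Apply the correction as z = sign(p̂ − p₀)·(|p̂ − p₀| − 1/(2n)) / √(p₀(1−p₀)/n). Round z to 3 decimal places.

p̂ = 182/339 = 0.53687. p̂ − p₀ = -0.063127.
Continuity correction 1/(2n) = 1/678 = 0.001475.
Corrected numerator: |-0.063127| − 0.001475 = 0.061652.
Null standard error: √(0.60·0.40/339) = √0.000707965 = 0.026608.
z = −0.061652/0.026608 = -2.317.

z = -2.317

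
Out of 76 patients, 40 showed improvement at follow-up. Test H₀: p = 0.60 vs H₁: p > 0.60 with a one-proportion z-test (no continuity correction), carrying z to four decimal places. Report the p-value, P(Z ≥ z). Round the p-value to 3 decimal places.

p-value = 0.905

The sample proportion is 40/76 = 0.52632.
Under H₀, SE = √(p₀(1−p₀)/n) = √(0.60·0.40/76) = √0.003157895 = 0.056195.
Test statistic (full precision, shown to 4 dp): z = (40/76 − 0.60)/SE₀ ≈ -1.3112.
p-value = P(Z ≥ z) with z = -1.3112 → 0.905.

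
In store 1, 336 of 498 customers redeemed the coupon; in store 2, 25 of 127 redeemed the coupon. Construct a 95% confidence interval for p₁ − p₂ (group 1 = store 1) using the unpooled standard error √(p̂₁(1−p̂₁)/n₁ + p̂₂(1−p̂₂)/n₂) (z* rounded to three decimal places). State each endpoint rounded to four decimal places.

p̂₁ = 336/498 = 0.67470, p̂₂ = 25/127 = 0.19685; p̂₁ − p̂₂ = 0.47785.
SE = √(0.000440724 + 0.001244884) = √0.001685608 = 0.041056.
z* = 1.960 at the 95% level. Margin = 1.960·0.041056 = 0.08047.
So the interval runs from 0.3974 to 0.5583.

(0.3974, 0.5583)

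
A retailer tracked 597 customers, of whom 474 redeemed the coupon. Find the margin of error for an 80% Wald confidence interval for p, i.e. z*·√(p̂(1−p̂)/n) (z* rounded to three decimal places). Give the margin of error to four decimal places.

The sample proportion is 474/597 = 0.79397.
SE(p̂) = √(0.79397·0.20603/597) = 0.016553.
The 80% critical value is z* = 1.282.
So ME = 0.0212.

ME = 0.0212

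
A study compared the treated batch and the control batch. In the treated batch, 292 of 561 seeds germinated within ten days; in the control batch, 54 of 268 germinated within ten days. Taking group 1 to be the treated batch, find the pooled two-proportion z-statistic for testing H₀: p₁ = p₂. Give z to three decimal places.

z = 8.712

Sample proportions: p̂₁ = 292/561 = 0.52050 and p̂₂ = 54/268 = 0.20149.
Pooled p̂ = (292+54)/(561+268) = 346/829 = 0.41737.
Pooled SE = √[0.2431723·0.00551387] ≈ 0.036617.
z = (p̂₁ − p̂₂)/SE = (0.52050 − 0.20149)/0.036617 = 0.31901/0.036617 = 8.712.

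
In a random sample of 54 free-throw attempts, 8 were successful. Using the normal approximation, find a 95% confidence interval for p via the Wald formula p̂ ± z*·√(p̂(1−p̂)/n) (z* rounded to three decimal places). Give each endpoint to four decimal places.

The sample proportion is 8/54 = 0.14815.
Standard error of p̂: √(0.126200/54) = √0.002337042 = 0.048343.
The 95% critical value is z* = 1.960.
Margin of error: 1.960 × 0.048343 = 0.09475.
So the interval runs from 0.0534 to 0.2429.

(0.0534, 0.2429)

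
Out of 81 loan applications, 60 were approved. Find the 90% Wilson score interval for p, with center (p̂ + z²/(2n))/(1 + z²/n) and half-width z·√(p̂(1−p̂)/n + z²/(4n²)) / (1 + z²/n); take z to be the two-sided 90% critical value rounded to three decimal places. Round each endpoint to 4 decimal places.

(0.6538, 0.8121)

p̂ = 60/81 = 0.74074; z = 1.645, so z² = 2.706025.
1 + z²/n = 1.033408.
Center = (0.74074 + 0.016704)/1.033408 = 0.73296.
Radicand: p̂(1−p̂)/n + z²/(4n²) = 0.002370912 + 0.000103110 = 0.002474022.
Half-width = 1.645·√0.002474022/1.033408 = 0.07918.
Interval: 0.73296 ± 0.07918 → (0.6538, 0.8121).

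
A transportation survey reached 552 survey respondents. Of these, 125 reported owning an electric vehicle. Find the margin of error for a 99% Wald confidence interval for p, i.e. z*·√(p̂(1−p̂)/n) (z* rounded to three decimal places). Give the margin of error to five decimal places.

With x = 125 successes in n = 552, p̂ = 0.22645.
Standard error of p̂: √(0.175170/552) = √0.000317337 = 0.017814.
z* = 2.576 at the 99% level.
So ME = 0.04589.

ME = 0.04589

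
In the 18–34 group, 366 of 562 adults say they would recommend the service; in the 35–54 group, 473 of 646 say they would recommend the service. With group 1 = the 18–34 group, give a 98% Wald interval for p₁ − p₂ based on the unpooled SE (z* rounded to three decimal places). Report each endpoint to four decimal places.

p̂₁ = 0.65125, p̂₂ = 0.73220, so the observed difference is -0.08095.
SE = √(0.000404137 + 0.000303536) = √0.000707673 = 0.026602.
For 98% confidence, z* = 2.326. Margin of error = 0.06188.
So the interval runs from -0.1428 to -0.0191.

(-0.1428, -0.0191)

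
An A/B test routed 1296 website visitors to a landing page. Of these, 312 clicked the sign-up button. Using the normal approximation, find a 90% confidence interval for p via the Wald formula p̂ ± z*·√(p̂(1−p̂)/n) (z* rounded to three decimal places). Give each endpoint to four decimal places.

With x = 312 successes in n = 1296, p̂ = 0.24074.
Standard error of p̂: √(0.182785/1296) = √0.000141038 = 0.011876.
For 90% confidence, z* = 1.645.
Margin of error: 1.645 × 0.011876 = 0.01954.
CI: 0.24074 ± 0.01954 = (0.2212, 0.2603).

(0.2212, 0.2603)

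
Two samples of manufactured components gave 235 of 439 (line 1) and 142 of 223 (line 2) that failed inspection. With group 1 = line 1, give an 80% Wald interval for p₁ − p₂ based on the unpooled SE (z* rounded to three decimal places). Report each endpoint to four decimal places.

p̂₁ = 235/439 = 0.53531, p̂₂ = 142/223 = 0.63677; p̂₁ − p̂₂ = -0.10146.
Unpooled SE = √(p̂₁(1−p̂₁)/n₁ + p̂₂(1−p̂₂)/n₂) = √(0.000566636 + 0.001037191) = 0.040048.
For 80% confidence, z* = 1.282. Margin of error = 0.05134.
CI: -0.10146 ± 0.05134 = (-0.1528, -0.0501).

(-0.1528, -0.0501)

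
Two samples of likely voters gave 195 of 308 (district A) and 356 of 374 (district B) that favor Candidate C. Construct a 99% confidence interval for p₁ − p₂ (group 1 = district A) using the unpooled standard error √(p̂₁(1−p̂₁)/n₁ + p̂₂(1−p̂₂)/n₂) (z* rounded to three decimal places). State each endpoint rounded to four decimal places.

p̂₁ = 195/308 = 0.63312, p̂₂ = 356/374 = 0.95187; p̂₁ − p̂₂ = -0.31875.
Unpooled SE = √(p̂₁(1−p̂₁)/n₁ + p̂₂(1−p̂₂)/n₂) = √(0.000754156 + 0.000122492) = 0.029608.
For 99% confidence, z* = 2.576. Margin = 2.576·0.029608 = 0.07627.
Interval: -0.31875 ± 0.07627 → (-0.3950, -0.2425).

(-0.3950, -0.2425)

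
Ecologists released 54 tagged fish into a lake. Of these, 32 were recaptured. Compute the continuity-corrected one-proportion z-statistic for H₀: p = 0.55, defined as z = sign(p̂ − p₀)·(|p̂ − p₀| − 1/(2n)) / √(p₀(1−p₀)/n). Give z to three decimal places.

Sample proportion p̂ = 32/54 = 0.59259. p̂ − p₀ = 0.042593.
1/(2n) = 0.009259.
Corrected numerator: |0.042593| − 0.009259 = 0.033334.
SE₀ = √(0.55·0.45/54) = 0.067700.
z = (+)0.033334/0.067700 = 0.492.

z = 0.492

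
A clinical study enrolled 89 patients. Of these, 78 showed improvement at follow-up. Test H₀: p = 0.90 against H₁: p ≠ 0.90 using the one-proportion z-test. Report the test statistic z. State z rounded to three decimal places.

p̂ = 78/89 = 0.87640.
Under H₀, SE = √(p₀(1−p₀)/n) = √(0.90·0.10/89) = √0.001011236 = 0.031800.
z = (p̂ − p₀)/SE = (0.87640 − 0.90)/0.031800 = -0.742.

z = -0.742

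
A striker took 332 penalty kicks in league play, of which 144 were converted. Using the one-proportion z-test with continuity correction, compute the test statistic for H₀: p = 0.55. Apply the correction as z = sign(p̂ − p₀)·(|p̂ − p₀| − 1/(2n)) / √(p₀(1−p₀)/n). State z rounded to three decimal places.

p̂ = 144/332 = 0.43373. p̂ − p₀ = -0.116265.
1/(2n) = 0.001506.
Corrected numerator: |-0.116265| − 0.001506 = 0.114759.
Null standard error: √(0.55·0.45/332) = √0.000745482 = 0.027304.
z = −0.114759/0.027304 = -4.203.

z = -4.203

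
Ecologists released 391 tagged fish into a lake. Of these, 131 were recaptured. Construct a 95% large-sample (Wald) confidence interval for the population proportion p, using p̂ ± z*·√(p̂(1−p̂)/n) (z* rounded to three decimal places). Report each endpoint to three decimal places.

(0.288, 0.382)

Sample proportion p̂ = 131/391 = 0.33504.
Standard error of p̂: √(0.222788/391) = √0.000569789 = 0.023870.
The 95% critical value is z* = 1.960.
Margin of error: 1.960 × 0.023870 = 0.04679.
Interval: 0.33504 ± 0.04679 → (0.288, 0.382).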